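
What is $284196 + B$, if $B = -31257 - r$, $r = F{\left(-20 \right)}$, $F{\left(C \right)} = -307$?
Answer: $253246$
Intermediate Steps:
$r = -307$
$B = -30950$ ($B = -31257 - -307 = -31257 + 307 = -30950$)
$284196 + B = 284196 - 30950 = 253246$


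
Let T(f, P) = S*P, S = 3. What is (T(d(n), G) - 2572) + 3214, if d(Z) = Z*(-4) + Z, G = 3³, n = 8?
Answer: 723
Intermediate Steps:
G = 27
d(Z) = -3*Z (d(Z) = -4*Z + Z = -3*Z)
T(f, P) = 3*P
(T(d(n), G) - 2572) + 3214 = (3*27 - 2572) + 3214 = (81 - 2572) + 3214 = -2491 + 3214 = 723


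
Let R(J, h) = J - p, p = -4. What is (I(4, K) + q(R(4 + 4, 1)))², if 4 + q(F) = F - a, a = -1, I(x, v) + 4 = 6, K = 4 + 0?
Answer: 121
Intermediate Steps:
R(J, h) = 4 + J (R(J, h) = J - 1*(-4) = J + 4 = 4 + J)
K = 4
I(x, v) = 2 (I(x, v) = -4 + 6 = 2)
q(F) = -3 + F (q(F) = -4 + (F - 1*(-1)) = -4 + (F + 1) = -4 + (1 + F) = -3 + F)
(I(4, K) + q(R(4 + 4, 1)))² = (2 + (-3 + (4 + (4 + 4))))² = (2 + (-3 + (4 + 8)))² = (2 + (-3 + 12))² = (2 + 9)² = 11² = 121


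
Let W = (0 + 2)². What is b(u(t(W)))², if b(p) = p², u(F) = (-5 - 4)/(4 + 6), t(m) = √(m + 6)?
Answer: 6561/10000 ≈ 0.65610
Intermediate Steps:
W = 4 (W = 2² = 4)
t(m) = √(6 + m)
u(F) = -9/10
b(u(t(W)))² = ((-9/10)²)² = (81/100)² = 6561/10000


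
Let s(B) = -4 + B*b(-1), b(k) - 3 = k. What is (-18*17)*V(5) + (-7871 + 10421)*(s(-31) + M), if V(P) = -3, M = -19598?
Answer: -50142282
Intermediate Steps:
b(k) = 3 + k
s(B) = -4 + 2*B (s(B) = -4 + B*(3 - 1) = -4 + B*2 = -4 + 2*B)
(-18*17)*V(5) + (-7871 + 10421)*(s(-31) + M) = -18*17*(-3) + (-7871 + 10421)*((-4 + 2*(-31)) - 19598) = -306*(-3) + 2550*((-4 - 62) - 19598) = 918 + 2550*(-66 - 19598) = 918 + 2550*(-19664) = 918 - 50143200 = -50142282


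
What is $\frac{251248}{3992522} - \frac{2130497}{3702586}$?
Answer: $- \frac{3787894408053}{7391328030946} \approx -0.51248$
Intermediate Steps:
$\frac{251248}{3992522} - \frac{2130497}{3702586} = 251248 \cdot \frac{1}{3992522} - \frac{2130497}{3702586} = \frac{125624}{1996261} - \frac{2130497}{3702586} = - \frac{3787894408053}{7391328030946}$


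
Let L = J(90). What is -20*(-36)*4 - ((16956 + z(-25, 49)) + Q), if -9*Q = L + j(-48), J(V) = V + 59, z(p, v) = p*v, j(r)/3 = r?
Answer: -115654/9 ≈ -12850.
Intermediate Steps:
j(r) = 3*r
J(V) = 59 + V
L = 149 (L = 59 + 90 = 149)
Q = -5/9 (Q = -(149 + 3*(-48))/9 = -(149 - 144)/9 = -⅑*5 = -5/9 ≈ -0.55556)
-20*(-36)*4 - ((16956 + z(-25, 49)) + Q) = -20*(-36)*4 - ((16956 - 25*49) - 5/9) = 720*4 - ((16956 - 1225) - 5/9) = 2880 - (15731 - 5/9) = 2880 - 1*141574/9 = 2880 - 141574/9 = -115654/9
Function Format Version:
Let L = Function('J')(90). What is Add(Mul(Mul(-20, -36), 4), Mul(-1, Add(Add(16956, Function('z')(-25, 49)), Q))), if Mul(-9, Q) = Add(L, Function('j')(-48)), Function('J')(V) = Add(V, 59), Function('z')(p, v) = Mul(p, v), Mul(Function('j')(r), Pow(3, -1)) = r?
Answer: Rational(-115654, 9) ≈ -12850.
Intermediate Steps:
Function('j')(r) = Mul(3, r)
Function('J')(V) = Add(59, V)
L = 149 (L = Add(59, 90) = 149)
Q = Rational(-5, 9) (Q = Mul(Rational(-1, 9), Add(149, Mul(3, -48))) = Mul(Rational(-1, 9), Add(149, -144)) = Mul(Rational(-1, 9), 5) = Rational(-5, 9) ≈ -0.55556)
Add(Mul(Mul(-20, -36), 4), Mul(-1, Add(Add(16956, Function('z')(-25, 49)), Q))) = Add(Mul(Mul(-20, -36), 4), Mul(-1, Add(Add(16956, Mul(-25, 49)), Rational(-5, 9)))) = Add(Mul(720, 4), Mul(-1, Add(Add(16956, -1225), Rational(-5, 9)))) = Add(2880, Mul(-1, Add(15731, Rational(-5, 9)))) = Add(2880, Mul(-1, Rational(141574, 9))) = Add(2880, Rational(-141574, 9)) = Rational(-115654, 9)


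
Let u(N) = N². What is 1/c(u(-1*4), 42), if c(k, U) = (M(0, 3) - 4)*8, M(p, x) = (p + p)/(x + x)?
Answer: -1/32 ≈ -0.031250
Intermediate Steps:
M(p, x) = p/x (M(p, x) = (2*p)/((2*x)) = (2*p)*(1/(2*x)) = p/x)
c(k, U) = -32 (c(k, U) = (0/3 - 4)*8 = (0*(⅓) - 4)*8 = (0 - 4)*8 = -4*8 = -32)
1/c(u(-1*4), 42) = 1/(-32) = -1/32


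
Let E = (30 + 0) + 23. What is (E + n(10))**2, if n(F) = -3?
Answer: 2500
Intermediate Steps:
E = 53 (E = 30 + 23 = 53)
(E + n(10))**2 = (53 - 3)**2 = 50**2 = 2500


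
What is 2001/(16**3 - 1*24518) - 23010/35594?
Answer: -20812839/27957718 ≈ -0.74444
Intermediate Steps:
2001/(16**3 - 1*24518) - 23010/35594 = 2001/(4096 - 24518) - 23010*1/35594 = 2001/(-20422) - 885/1369 = 2001*(-1/20422) - 885/1369 = -2001/20422 - 885/1369 = -20812839/27957718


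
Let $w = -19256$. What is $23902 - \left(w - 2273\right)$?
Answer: $45431$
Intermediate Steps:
$23902 - \left(w - 2273\right) = 23902 - \left(-19256 - 2273\right) = 23902 - -21529 = 23902 + 21529 = 45431$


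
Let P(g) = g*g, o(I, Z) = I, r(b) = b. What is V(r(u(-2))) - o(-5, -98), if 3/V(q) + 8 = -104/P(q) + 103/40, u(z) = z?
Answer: 2055/419 ≈ 4.9045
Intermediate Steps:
P(g) = g**2
V(q) = 3/(-217/40 - 104/q**2) (V(q) = 3/(-8 + (-104/q**2 + 103/40)) = 3/(-8 + (103/40 - 104/q**2)) = 3/(-217/40 - 104/q**2))
V(r(u(-2))) - o(-5, -98) = -120*(-2)**2/(4160 + 217*(-2)**2) - 1*(-5) = -120*4/(4160 + 217*4) + 5 = -120*4/(4160 + 868) + 5 = -120*4/5028 + 5 = -120*4*1/5028 + 5 = -40/419 + 5 = 2055/419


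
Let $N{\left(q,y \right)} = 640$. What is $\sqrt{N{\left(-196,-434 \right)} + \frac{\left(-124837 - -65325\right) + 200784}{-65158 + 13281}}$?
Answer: $\frac{2 \sqrt{428763508754}}{51877} \approx 25.244$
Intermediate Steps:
$\sqrt{N{\left(-196,-434 \right)} + \frac{\left(-124837 - -65325\right) + 200784}{-65158 + 13281}} = \sqrt{640 + \frac{\left(-124837 - -65325\right) + 200784}{-65158 + 13281}} = \sqrt{640 + \frac{\left(-124837 + 65325\right) + 200784}{-51877}} = \sqrt{640 + \left(-59512 + 200784\right) \left(- \frac{1}{51877}\right)} = \sqrt{640 + 141272 \left(- \frac{1}{51877}\right)} = \sqrt{640 - \frac{141272}{51877}} = \sqrt{\frac{33060008}{51877}} = \frac{2 \sqrt{428763508754}}{51877}$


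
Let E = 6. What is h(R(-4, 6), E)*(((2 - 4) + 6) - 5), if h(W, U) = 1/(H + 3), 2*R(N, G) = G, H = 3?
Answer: -⅙ ≈ -0.16667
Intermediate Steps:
R(N, G) = G/2
h(W, U) = ⅙ (h(W, U) = 1/(3 + 3) = 1/6 = ⅙)
h(R(-4, 6), E)*(((2 - 4) + 6) - 5) = (((2 - 4) + 6) - 5)/6 = ((-2 + 6) - 5)/6 = (4 - 5)/6 = (⅙)*(-1) = -⅙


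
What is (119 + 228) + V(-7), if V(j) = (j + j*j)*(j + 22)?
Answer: 977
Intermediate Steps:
V(j) = (22 + j)*(j + j²) (V(j) = (j + j²)*(22 + j) = (22 + j)*(j + j²))
(119 + 228) + V(-7) = (119 + 228) - 7*(22 + (-7)² + 23*(-7)) = 347 - 7*(22 + 49 - 161) = 347 - 7*(-90) = 347 + 630 = 977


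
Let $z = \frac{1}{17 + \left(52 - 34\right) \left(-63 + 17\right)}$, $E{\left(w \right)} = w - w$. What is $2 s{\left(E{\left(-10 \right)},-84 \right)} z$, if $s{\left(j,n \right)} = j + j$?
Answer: $0$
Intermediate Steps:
$E{\left(w \right)} = 0$
$z = - \frac{1}{811}$ ($z = \frac{1}{17 + 18 \left(-46\right)} = \frac{1}{17 - 828} = \frac{1}{-811} = - \frac{1}{811} \approx -0.001233$)
$s{\left(j,n \right)} = 2 j$
$2 s{\left(E{\left(-10 \right)},-84 \right)} z = 2 \cdot 2 \cdot 0 \left(- \frac{1}{811}\right) = 2 \cdot 0 \left(- \frac{1}{811}\right) = 0 \left(- \frac{1}{811}\right) = 0$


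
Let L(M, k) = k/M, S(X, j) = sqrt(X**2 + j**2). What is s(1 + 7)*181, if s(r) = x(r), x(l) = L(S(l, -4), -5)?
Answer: -181*sqrt(5)/4 ≈ -101.18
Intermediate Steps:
x(l) = -5/sqrt(16 + l**2) (x(l) = -5/sqrt(l**2 + (-4)**2) = -5/sqrt(l**2 + 16) = -5/sqrt(16 + l**2))
s(r) = -5/sqrt(16 + r**2)
s(1 + 7)*181 = -5/sqrt(16 + (1 + 7)**2)*181 = -5/sqrt(16 + 8**2)*181 = -5/sqrt(16 + 64)*181 = -sqrt(5)/4*181 = -181*sqrt(5)/4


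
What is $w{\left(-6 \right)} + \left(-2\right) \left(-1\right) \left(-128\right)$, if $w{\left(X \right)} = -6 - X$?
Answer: $-256$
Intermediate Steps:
$w{\left(-6 \right)} + \left(-2\right) \left(-1\right) \left(-128\right) = \left(-6 - -6\right) + \left(-2\right) \left(-1\right) \left(-128\right) = \left(-6 + 6\right) + 2 \left(-128\right) = 0 - 256 = -256$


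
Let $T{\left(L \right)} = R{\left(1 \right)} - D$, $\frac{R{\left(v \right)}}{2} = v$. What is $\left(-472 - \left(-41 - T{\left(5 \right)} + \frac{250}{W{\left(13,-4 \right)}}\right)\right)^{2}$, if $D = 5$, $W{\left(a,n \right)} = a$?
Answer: $\frac{34715664}{169} \approx 2.0542 \cdot 10^{5}$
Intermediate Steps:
$R{\left(v \right)} = 2 v$
$T{\left(L \right)} = -3$ ($T{\left(L \right)} = 2 \cdot 1 - 5 = 2 - 5 = -3$)
$\left(-472 - \left(-41 - T{\left(5 \right)} + \frac{250}{W{\left(13,-4 \right)}}\right)\right)^{2} = \left(-472 + \left(\left(\left(65 - 3\right) - 24\right) - \frac{250}{13}\right)\right)^{2} = \left(-472 + \left(\left(62 - 24\right) - 250 \cdot \frac{1}{13}\right)\right)^{2} = \left(-472 + \left(38 - \frac{250}{13}\right)\right)^{2} = \left(-472 + \frac{244}{13}\right)^{2} = \left(- \frac{5892}{13}\right)^{2} = \frac{34715664}{169}$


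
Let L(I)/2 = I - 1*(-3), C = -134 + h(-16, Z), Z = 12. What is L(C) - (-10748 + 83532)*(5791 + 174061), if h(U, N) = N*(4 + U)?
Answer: -13090348518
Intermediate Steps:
C = -278 (C = -134 + 12*(4 - 16) = -134 + 12*(-12) = -134 - 144 = -278)
L(I) = 6 + 2*I (L(I) = 2*(I - 1*(-3)) = 2*(I + 3) = 2*(3 + I) = 6 + 2*I)
L(C) - (-10748 + 83532)*(5791 + 174061) = (6 + 2*(-278)) - (-10748 + 83532)*(5791 + 174061) = (6 - 556) - 72784*179852 = -550 - 1*13090347968 = -550 - 13090347968 = -13090348518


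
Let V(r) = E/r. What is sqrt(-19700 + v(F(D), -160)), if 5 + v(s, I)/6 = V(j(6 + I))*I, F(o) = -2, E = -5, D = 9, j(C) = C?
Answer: I*sqrt(117163970)/77 ≈ 140.57*I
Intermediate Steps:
V(r) = -5/r
v(s, I) = -30 - 30*I/(6 + I) (v(s, I) = -30 + 6*((-5/(6 + I))*I) = -30 + 6*(-5*I/(6 + I)) = -30 - 30*I/(6 + I))
sqrt(-19700 + v(F(D), -160)) = sqrt(-19700 + 60*(-3 - 1*(-160))/(6 - 160)) = sqrt(-19700 + 60*(-3 + 160)/(-154)) = sqrt(-19700 + 60*(-1/154)*157) = sqrt(-19700 - 4710/77) = sqrt(-1521610/77) = I*sqrt(117163970)/77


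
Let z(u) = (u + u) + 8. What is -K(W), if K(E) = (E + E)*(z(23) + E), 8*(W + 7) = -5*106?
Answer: -22561/8 ≈ -2820.1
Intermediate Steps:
W = -293/4 (W = -7 + (-5*106)/8 = -7 + (1/8)*(-530) = -7 - 265/4 = -293/4 ≈ -73.250)
z(u) = 8 + 2*u (z(u) = 2*u + 8 = 8 + 2*u)
K(E) = 2*E*(54 + E) (K(E) = (E + E)*((8 + 2*23) + E) = (2*E)*((8 + 46) + E) = (2*E)*(54 + E) = 2*E*(54 + E))
-K(W) = -2*(-293)*(54 - 293/4)/4 = -2*(-293)*(-77)/(4*4) = -1*22561/8 = -22561/8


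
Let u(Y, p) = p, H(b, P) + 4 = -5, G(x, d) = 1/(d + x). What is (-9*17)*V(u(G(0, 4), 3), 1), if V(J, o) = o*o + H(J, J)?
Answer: 1224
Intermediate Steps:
H(b, P) = -9 (H(b, P) = -4 - 5 = -9)
V(J, o) = -9 + o² (V(J, o) = o*o - 9 = o² - 9 = -9 + o²)
(-9*17)*V(u(G(0, 4), 3), 1) = (-9*17)*(-9 + 1²) = -153*(-9 + 1) = -153*(-8) = 1224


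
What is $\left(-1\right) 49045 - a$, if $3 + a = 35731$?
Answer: $-84773$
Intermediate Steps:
$a = 35728$ ($a = -3 + 35731 = 35728$)
$\left(-1\right) 49045 - a = \left(-1\right) 49045 - 35728 = -49045 - 35728 = -84773$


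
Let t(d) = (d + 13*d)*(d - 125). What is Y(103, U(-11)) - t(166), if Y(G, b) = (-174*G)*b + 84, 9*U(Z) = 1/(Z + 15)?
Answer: -574187/6 ≈ -95698.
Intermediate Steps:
U(Z) = 1/(9*(15 + Z)) (U(Z) = 1/(9*(Z + 15)) = 1/(9*(15 + Z)))
Y(G, b) = 84 - 174*G*b (Y(G, b) = -174*G*b + 84 = 84 - 174*G*b)
t(d) = 14*d*(-125 + d) (t(d) = (14*d)*(-125 + d) = 14*d*(-125 + d))
Y(103, U(-11)) - t(166) = (84 - 174*103*1/(9*(15 - 11))) - 14*166*(-125 + 166) = (84 - 174*103*(⅑)/4) - 14*166*41 = (84 - 174*103*(⅑)*(¼)) - 1*95284 = (84 - 174*103*1/36) - 95284 = (84 - 2987/6) - 95284 = -2483/6 - 95284 = -574187/6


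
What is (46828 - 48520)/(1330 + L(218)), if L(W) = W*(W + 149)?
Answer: -141/6778 ≈ -0.020803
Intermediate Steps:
L(W) = W*(149 + W)
(46828 - 48520)/(1330 + L(218)) = (46828 - 48520)/(1330 + 218*(149 + 218)) = -1692/(1330 + 218*367) = -1692/(1330 + 80006) = -1692/81336 = -1692*1/81336 = -141/6778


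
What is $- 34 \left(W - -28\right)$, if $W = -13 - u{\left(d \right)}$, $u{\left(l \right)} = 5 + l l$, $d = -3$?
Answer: $-34$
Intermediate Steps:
$u{\left(l \right)} = 5 + l^{2}$
$W = -27$ ($W = -13 - \left(5 + \left(-3\right)^{2}\right) = -13 - \left(5 + 9\right) = -13 - 14 = -27$)
$- 34 \left(W - -28\right) = - 34 \left(-27 - -28\right) = - 34 \left(-27 + 28\right) = \left(-34\right) 1 = -34$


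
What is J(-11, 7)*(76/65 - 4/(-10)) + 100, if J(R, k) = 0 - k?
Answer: 5786/65 ≈ 89.015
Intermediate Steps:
J(R, k) = -k
J(-11, 7)*(76/65 - 4/(-10)) + 100 = (-1*7)*(76/65 - 4/(-10)) + 100 = -7*(76*(1/65) - 4*(-⅒)) + 100 = -7*(76/65 + ⅖) + 100 = -7*102/65 + 100 = -714/65 + 100 = 5786/65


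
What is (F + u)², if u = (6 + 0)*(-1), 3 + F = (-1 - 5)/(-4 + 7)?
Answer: 121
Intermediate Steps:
F = -5 (F = -3 + (-1 - 5)/(-4 + 7) = -3 - 6/3 = -3 - 6*⅓ = -3 - 2 = -5)
u = -6 (u = 6*(-1) = -6)
(F + u)² = (-5 - 6)² = (-11)² = 121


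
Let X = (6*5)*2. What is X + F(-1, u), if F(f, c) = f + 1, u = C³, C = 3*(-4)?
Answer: 60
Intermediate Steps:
C = -12
X = 60 (X = 30*2 = 60)
u = -1728 (u = (-12)³ = -1728)
F(f, c) = 1 + f
X + F(-1, u) = 60 + (1 - 1) = 60 + 0 = 60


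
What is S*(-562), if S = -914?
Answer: 513668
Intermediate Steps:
S*(-562) = -914*(-562) = 513668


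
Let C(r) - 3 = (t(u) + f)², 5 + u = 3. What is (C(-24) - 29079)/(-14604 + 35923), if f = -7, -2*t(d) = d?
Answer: -29040/21319 ≈ -1.3622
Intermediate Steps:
u = -2 (u = -5 + 3 = -2)
t(d) = -d/2
C(r) = 39 (C(r) = 3 + (-½*(-2) - 7)² = 3 + (1 - 7)² = 3 + (-6)² = 3 + 36 = 39)
(C(-24) - 29079)/(-14604 + 35923) = (39 - 29079)/(-14604 + 35923) = -29040/21319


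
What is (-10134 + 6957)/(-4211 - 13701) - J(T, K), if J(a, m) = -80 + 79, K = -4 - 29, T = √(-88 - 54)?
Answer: 21089/17912 ≈ 1.1774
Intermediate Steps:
T = I*√142 (T = √(-142) = I*√142 ≈ 11.916*I)
K = -33
J(a, m) = -1
(-10134 + 6957)/(-4211 - 13701) - J(T, K) = (-10134 + 6957)/(-4211 - 13701) - 1*(-1) = -3177/(-17912) + 1 = -3177*(-1/17912) + 1 = 3177/17912 + 1 = 21089/17912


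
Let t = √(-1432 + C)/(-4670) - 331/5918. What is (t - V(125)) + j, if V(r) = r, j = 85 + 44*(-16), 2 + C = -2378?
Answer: -4403323/5918 - I*√953/2335 ≈ -744.06 - 0.013221*I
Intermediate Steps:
C = -2380 (C = -2 - 2378 = -2380)
t = -331/5918 - I*√953/2335 (t = √(-1432 - 2380)/(-4670) - 331/5918 = √(-3812)*(-1/4670) - 331*1/5918 = (2*I*√953)*(-1/4670) - 331/5918 = -I*√953/2335 - 331/5918 = -331/5918 - I*√953/2335 ≈ -0.055931 - 0.013221*I)
j = -619 (j = 85 - 704 = -619)
(t - V(125)) + j = ((-331/5918 - I*√953/2335) - 1*125) - 619 = ((-331/5918 - I*√953/2335) - 125) - 619 = (-740081/5918 - I*√953/2335) - 619 = -4403323/5918 - I*√953/2335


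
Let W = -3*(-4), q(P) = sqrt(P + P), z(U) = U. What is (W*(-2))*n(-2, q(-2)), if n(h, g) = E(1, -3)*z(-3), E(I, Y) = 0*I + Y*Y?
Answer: 648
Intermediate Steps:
q(P) = sqrt(2)*sqrt(P) (q(P) = sqrt(2*P) = sqrt(2)*sqrt(P))
W = 12
E(I, Y) = Y**2 (E(I, Y) = 0 + Y**2 = Y**2)
n(h, g) = -27 (n(h, g) = (-3)**2*(-3) = 9*(-3) = -27)
(W*(-2))*n(-2, q(-2)) = (12*(-2))*(-27) = -24*(-27) = 648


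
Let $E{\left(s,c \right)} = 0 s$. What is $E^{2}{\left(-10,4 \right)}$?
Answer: $0$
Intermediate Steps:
$E{\left(s,c \right)} = 0$
$E^{2}{\left(-10,4 \right)} = 0^{2} = 0$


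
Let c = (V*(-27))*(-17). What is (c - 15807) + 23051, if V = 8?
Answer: 10916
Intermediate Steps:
c = 3672 (c = (8*(-27))*(-17) = -216*(-17) = 3672)
(c - 15807) + 23051 = (3672 - 15807) + 23051 = -12135 + 23051 = 10916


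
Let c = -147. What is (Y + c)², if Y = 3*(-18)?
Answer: 40401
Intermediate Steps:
Y = -54
(Y + c)² = (-54 - 147)² = (-201)² = 40401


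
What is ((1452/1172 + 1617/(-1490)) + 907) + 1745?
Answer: 1157850729/436570 ≈ 2652.2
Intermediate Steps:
((1452/1172 + 1617/(-1490)) + 907) + 1745 = ((1452*(1/1172) + 1617*(-1/1490)) + 907) + 1745 = ((363/293 - 1617/1490) + 907) + 1745 = (67089/436570 + 907) + 1745 = 396036079/436570 + 1745 = 1157850729/436570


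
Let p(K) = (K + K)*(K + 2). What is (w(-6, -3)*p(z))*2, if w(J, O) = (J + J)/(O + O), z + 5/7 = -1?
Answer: -192/49 ≈ -3.9184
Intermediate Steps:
z = -12/7 (z = -5/7 - 1 = -12/7 ≈ -1.7143)
p(K) = 2*K*(2 + K) (p(K) = (2*K)*(2 + K) = 2*K*(2 + K))
w(J, O) = J/O (w(J, O) = (2*J)/((2*O)) = (2*J)*(1/(2*O)) = J/O)
(w(-6, -3)*p(z))*2 = ((-6/(-3))*(2*(-12/7)*(2 - 12/7)))*2 = ((-6*(-1/3))*(2*(-12/7)*(2/7)))*2 = (2*(-48/49))*2 = -96/49*2 = -192/49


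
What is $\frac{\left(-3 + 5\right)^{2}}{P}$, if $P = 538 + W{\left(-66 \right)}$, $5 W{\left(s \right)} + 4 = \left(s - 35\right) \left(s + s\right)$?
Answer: $\frac{10}{8009} \approx 0.0012486$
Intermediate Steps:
$W{\left(s \right)} = - \frac{4}{5} + \frac{2 s \left(-35 + s\right)}{5}$ ($W{\left(s \right)} = - \frac{4}{5} + \frac{\left(s - 35\right) \left(s + s\right)}{5} = - \frac{4}{5} + \frac{\left(-35 + s\right) 2 s}{5} = - \frac{4}{5} + \frac{2 s \left(-35 + s\right)}{5}$)
$P = \frac{16018}{5}$ ($P = 538 - \left(- \frac{4616}{5} - \frac{8712}{5}\right) = 538 + \left(- \frac{4}{5} + 924 + \frac{2}{5} \cdot 4356\right) = 538 + \left(- \frac{4}{5} + 924 + \frac{8712}{5}\right) = 538 + \frac{13328}{5} = \frac{16018}{5} \approx 3203.6$)
$\frac{\left(-3 + 5\right)^{2}}{P} = \frac{\left(-3 + 5\right)^{2}}{\frac{16018}{5}} = 2^{2} \cdot \frac{5}{16018} = 4 \cdot \frac{5}{16018} = \frac{10}{8009}$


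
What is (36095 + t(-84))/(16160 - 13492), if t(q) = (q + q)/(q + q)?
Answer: 9024/667 ≈ 13.529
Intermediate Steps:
t(q) = 1 (t(q) = (2*q)/((2*q)) = (2*q)*(1/(2*q)) = 1)
(36095 + t(-84))/(16160 - 13492) = (36095 + 1)/(16160 - 13492) = 36096/2668 = 36096*(1/2668) = 9024/667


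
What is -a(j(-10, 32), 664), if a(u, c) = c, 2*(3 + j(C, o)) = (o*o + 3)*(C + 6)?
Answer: -664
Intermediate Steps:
j(C, o) = -3 + (3 + o²)*(6 + C)/2 (j(C, o) = -3 + ((o*o + 3)*(C + 6))/2 = -3 + ((o² + 3)*(6 + C))/2 = -3 + ((3 + o²)*(6 + C))/2 = -3 + (3 + o²)*(6 + C)/2)
-a(j(-10, 32), 664) = -1*664 = -664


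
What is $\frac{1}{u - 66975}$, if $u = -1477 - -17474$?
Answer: $- \frac{1}{50978} \approx -1.9616 \cdot 10^{-5}$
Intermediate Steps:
$u = 15997$ ($u = -1477 + 17474 = 15997$)
$\frac{1}{u - 66975} = \frac{1}{15997 - 66975} = \frac{1}{-50978} = - \frac{1}{50978}$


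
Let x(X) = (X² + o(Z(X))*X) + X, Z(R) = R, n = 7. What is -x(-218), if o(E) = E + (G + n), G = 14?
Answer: -90252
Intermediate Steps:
o(E) = 21 + E (o(E) = E + (14 + 7) = E + 21 = 21 + E)
x(X) = X + X² + X*(21 + X) (x(X) = (X² + (21 + X)*X) + X = (X² + X*(21 + X)) + X = X + X² + X*(21 + X))
-x(-218) = -2*(-218)*(11 - 218) = -2*(-218)*(-207) = -1*90252 = -90252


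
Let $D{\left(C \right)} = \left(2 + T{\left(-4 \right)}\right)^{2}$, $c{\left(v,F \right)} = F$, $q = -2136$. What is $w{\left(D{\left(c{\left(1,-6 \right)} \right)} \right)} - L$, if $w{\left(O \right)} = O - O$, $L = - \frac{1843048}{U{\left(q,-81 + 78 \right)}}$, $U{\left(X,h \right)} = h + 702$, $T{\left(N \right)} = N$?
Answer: $\frac{1843048}{699} \approx 2636.7$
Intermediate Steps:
$D{\left(C \right)} = 4$ ($D{\left(C \right)} = \left(2 - 4\right)^{2} = \left(-2\right)^{2} = 4$)
$U{\left(X,h \right)} = 702 + h$
$L = - \frac{1843048}{699}$ ($L = - \frac{1843048}{702 + \left(-81 + 78\right)} = - \frac{1843048}{702 - 3} = - \frac{1843048}{699} \approx -2636.7$)
$w{\left(O \right)} = 0$
$w{\left(D{\left(c{\left(1,-6 \right)} \right)} \right)} - L = 0 - - \frac{1843048}{699} = 0 + \frac{1843048}{699} = \frac{1843048}{699}$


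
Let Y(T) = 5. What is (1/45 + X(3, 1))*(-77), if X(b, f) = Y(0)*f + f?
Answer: -20867/45 ≈ -463.71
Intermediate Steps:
X(b, f) = 6*f (X(b, f) = 5*f + f = 6*f)
(1/45 + X(3, 1))*(-77) = (1/45 + 6*1)*(-77) = (1/45 + 6)*(-77) = (271/45)*(-77) = -20867/45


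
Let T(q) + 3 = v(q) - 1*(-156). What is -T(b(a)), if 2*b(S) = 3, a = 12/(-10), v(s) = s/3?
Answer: -307/2 ≈ -153.50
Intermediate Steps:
v(s) = s/3 (v(s) = s*(1/3) = s/3)
a = -6/5 (a = 12*(-1/10) = -6/5 ≈ -1.2000)
b(S) = 3/2 (b(S) = (1/2)*3 = 3/2)
T(q) = 153 + q/3 (T(q) = -3 + (q/3 - 1*(-156)) = -3 + (q/3 + 156) = -3 + (156 + q/3) = 153 + q/3)
-T(b(a)) = -(153 + (1/3)*(3/2)) = -(153 + 1/2) = -1*307/2 = -307/2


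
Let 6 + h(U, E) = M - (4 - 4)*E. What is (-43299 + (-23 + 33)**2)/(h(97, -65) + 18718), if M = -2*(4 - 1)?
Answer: -43199/18706 ≈ -2.3094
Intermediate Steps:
M = -6 (M = -2*3 = -6)
h(U, E) = -12 (h(U, E) = -6 + (-6 - (4 - 4)*E) = -6 + (-6 - 0*E) = -6 + (-6 - 1*0) = -6 + (-6 + 0) = -6 - 6 = -12)
(-43299 + (-23 + 33)**2)/(h(97, -65) + 18718) = (-43299 + (-23 + 33)**2)/(-12 + 18718) = (-43299 + 10**2)/18706 = (-43299 + 100)*(1/18706) = -43199*1/18706 = -43199/18706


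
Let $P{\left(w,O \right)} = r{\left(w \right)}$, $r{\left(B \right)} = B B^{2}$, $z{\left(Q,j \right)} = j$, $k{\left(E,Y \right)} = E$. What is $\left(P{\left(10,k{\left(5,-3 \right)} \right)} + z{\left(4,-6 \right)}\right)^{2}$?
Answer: $988036$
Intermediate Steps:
$r{\left(B \right)} = B^{3}$
$P{\left(w,O \right)} = w^{3}$
$\left(P{\left(10,k{\left(5,-3 \right)} \right)} + z{\left(4,-6 \right)}\right)^{2} = \left(10^{3} - 6\right)^{2} = \left(1000 - 6\right)^{2} = 994^{2} = 988036$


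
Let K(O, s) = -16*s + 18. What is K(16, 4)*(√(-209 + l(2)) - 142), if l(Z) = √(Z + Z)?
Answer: 6532 - 138*I*√23 ≈ 6532.0 - 661.83*I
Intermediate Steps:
K(O, s) = 18 - 16*s
l(Z) = √2*√Z (l(Z) = √(2*Z) = √2*√Z)
K(16, 4)*(√(-209 + l(2)) - 142) = (18 - 16*4)*(√(-209 + √2*√2) - 142) = (18 - 64)*(√(-209 + 2) - 142) = -46*(√(-207) - 142) = -46*(3*I*√23 - 142) = -46*(-142 + 3*I*√23) = 6532 - 138*I*√23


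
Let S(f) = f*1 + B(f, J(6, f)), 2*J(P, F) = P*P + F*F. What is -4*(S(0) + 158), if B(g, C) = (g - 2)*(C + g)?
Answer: -488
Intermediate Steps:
J(P, F) = F**2/2 + P**2/2 (J(P, F) = (P*P + F*F)/2 = (P**2 + F**2)/2 = (F**2 + P**2)/2 = F**2/2 + P**2/2)
B(g, C) = (-2 + g)*(C + g)
S(f) = -36 - f + f*(18 + f**2/2) (S(f) = f*1 + (f**2 - 2*(f**2/2 + (1/2)*6**2) - 2*f + (f**2/2 + (1/2)*6**2)*f) = f + (f**2 - 2*(f**2/2 + (1/2)*36) - 2*f + (f**2/2 + (1/2)*36)*f) = f + (f**2 - 2*(f**2/2 + 18) - 2*f + (f**2/2 + 18)*f) = f + (f**2 - 2*(18 + f**2/2) - 2*f + (18 + f**2/2)*f) = f + (f**2 + (-36 - f**2) - 2*f + f*(18 + f**2/2)) = f + (-36 - 2*f + f*(18 + f**2/2)) = -36 - f + f*(18 + f**2/2))
-4*(S(0) + 158) = -4*((-36 + (1/2)*0**3 + 17*0) + 158) = -4*((-36 + (1/2)*0 + 0) + 158) = -4*((-36 + 0 + 0) + 158) = -4*(-36 + 158) = -4*122 = -488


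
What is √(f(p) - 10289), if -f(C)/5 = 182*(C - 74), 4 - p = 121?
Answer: 3*√18169 ≈ 404.38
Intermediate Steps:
p = -117 (p = 4 - 1*121 = 4 - 121 = -117)
f(C) = 67340 - 910*C (f(C) = -910*(C - 74) = -910*(-74 + C) = -5*(-13468 + 182*C) = 67340 - 910*C)
√(f(p) - 10289) = √((67340 - 910*(-117)) - 10289) = √((67340 + 106470) - 10289) = √(173810 - 10289) = √163521 = 3*√18169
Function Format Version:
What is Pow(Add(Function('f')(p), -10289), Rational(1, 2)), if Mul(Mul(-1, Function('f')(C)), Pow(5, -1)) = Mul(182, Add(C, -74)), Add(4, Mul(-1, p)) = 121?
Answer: Mul(3, Pow(18169, Rational(1, 2))) ≈ 404.38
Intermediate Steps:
p = -117 (p = Add(4, Mul(-1, 121)) = Add(4, -121) = -117)
Function('f')(C) = Add(67340, Mul(-910, C)) (Function('f')(C) = Mul(-5, Mul(182, Add(C, -74))) = Mul(-5, Mul(182, Add(-74, C))) = Mul(-5, Add(-13468, Mul(182, C))) = Add(67340, Mul(-910, C)))
Pow(Add(Function('f')(p), -10289), Rational(1, 2)) = Pow(Add(Add(67340, Mul(-910, -117)), -10289), Rational(1, 2)) = Pow(Add(Add(67340, 106470), -10289), Rational(1, 2)) = Pow(Add(173810, -10289), Rational(1, 2)) = Pow(163521, Rational(1, 2)) = Mul(3, Pow(18169, Rational(1, 2)))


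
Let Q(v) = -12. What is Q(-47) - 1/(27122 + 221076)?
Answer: -2978377/248198 ≈ -12.000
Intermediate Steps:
Q(-47) - 1/(27122 + 221076) = -12 - 1/(27122 + 221076) = -12 - 1/248198 = -2978377/248198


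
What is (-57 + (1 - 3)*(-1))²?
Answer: 3025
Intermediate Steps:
(-57 + (1 - 3)*(-1))² = (-57 - 2*(-1))² = (-57 + 2)² = (-55)² = 3025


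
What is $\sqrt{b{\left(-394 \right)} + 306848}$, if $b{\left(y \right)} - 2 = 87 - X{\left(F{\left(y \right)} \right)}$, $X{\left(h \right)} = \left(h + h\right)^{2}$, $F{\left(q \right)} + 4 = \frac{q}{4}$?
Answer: $4 \sqrt{16557} \approx 514.7$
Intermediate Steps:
$F{\left(q \right)} = -4 + \frac{q}{4}$
$X{\left(h \right)} = 4 h^{2}$ ($X{\left(h \right)} = \left(2 h\right)^{2} = 4 h^{2}$)
$b{\left(y \right)} = 89 - 4 \left(-4 + \frac{y}{4}\right)^{2}$ ($b{\left(y \right)} = 2 - \left(-87 + 4 \left(-4 + \frac{y}{4}\right)^{2}\right) = 89 - 4 \left(-4 + \frac{y}{4}\right)^{2}$)
$\sqrt{b{\left(-394 \right)} + 306848} = \sqrt{\left(89 - \frac{\left(-16 - 394\right)^{2}}{4}\right) + 306848} = \sqrt{\left(89 - \frac{\left(-410\right)^{2}}{4}\right) + 306848} = \sqrt{\left(89 - 42025\right) + 306848} = \sqrt{-41936 + 306848} = \sqrt{264912} = 4 \sqrt{16557}$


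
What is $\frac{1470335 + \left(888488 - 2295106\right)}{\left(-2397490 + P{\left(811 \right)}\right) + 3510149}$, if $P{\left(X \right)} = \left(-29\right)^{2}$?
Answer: $\frac{63717}{1113500} \approx 0.057222$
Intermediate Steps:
$P{\left(X \right)} = 841$
$\frac{1470335 + \left(888488 - 2295106\right)}{\left(-2397490 + P{\left(811 \right)}\right) + 3510149} = \frac{1470335 + \left(888488 - 2295106\right)}{\left(-2397490 + 841\right) + 3510149} = \frac{1470335 - 1406618}{-2396649 + 3510149} = \frac{63717}{1113500}$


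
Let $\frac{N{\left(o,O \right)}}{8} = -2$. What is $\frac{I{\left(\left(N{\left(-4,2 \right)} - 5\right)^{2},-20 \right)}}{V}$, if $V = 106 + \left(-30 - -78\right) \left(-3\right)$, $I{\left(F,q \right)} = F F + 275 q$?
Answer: $- \frac{188981}{38} \approx -4973.2$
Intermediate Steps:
$N{\left(o,O \right)} = -16$ ($N{\left(o,O \right)} = 8 \left(-2\right) = -16$)
$I{\left(F,q \right)} = F^{2} + 275 q$
$V = -38$ ($V = 106 + \left(-30 + 78\right) \left(-3\right) = 106 + 48 \left(-3\right) = 106 - 144 = -38$)
$\frac{I{\left(\left(N{\left(-4,2 \right)} - 5\right)^{2},-20 \right)}}{V} = \frac{\left(\left(-16 - 5\right)^{2}\right)^{2} + 275 \left(-20\right)}{-38} = \left(\left(\left(-21\right)^{2}\right)^{2} - 5500\right) \left(- \frac{1}{38}\right) = \left(441^{2} - 5500\right) \left(- \frac{1}{38}\right) = \left(194481 - 5500\right) \left(- \frac{1}{38}\right) = 188981 \left(- \frac{1}{38}\right) = - \frac{188981}{38}$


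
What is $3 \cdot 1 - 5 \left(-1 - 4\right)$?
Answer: $28$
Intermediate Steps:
$3 \cdot 1 - 5 \left(-1 - 4\right) = 3 - -25 = 3 + 25 = 28$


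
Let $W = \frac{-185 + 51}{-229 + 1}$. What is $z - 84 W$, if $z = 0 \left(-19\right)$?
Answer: $- \frac{938}{19} \approx -49.368$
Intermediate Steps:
$z = 0$
$W = \frac{67}{114}$ ($W = - \frac{134}{-228} = \left(-134\right) \left(- \frac{1}{228}\right) = \frac{67}{114} \approx 0.58772$)
$z - 84 W = 0 - \frac{938}{19} = - \frac{938}{19}$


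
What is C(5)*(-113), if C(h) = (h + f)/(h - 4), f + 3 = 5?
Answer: -791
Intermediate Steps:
f = 2 (f = -3 + 5 = 2)
C(h) = (2 + h)/(-4 + h) (C(h) = (h + 2)/(h - 4) = (2 + h)/(-4 + h))
C(5)*(-113) = ((2 + 5)/(-4 + 5))*(-113) = (7/1)*(-113) = (1*7)*(-113) = 7*(-113) = -791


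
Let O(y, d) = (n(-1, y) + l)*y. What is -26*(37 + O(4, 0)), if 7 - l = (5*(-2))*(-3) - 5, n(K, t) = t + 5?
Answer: -26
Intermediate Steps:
n(K, t) = 5 + t
l = -18 (l = 7 - ((5*(-2))*(-3) - 5) = 7 - (-10*(-3) - 5) = 7 - (30 - 5) = 7 - 1*25 = 7 - 25 = -18)
O(y, d) = y*(-13 + y) (O(y, d) = ((5 + y) - 18)*y = (-13 + y)*y = y*(-13 + y))
-26*(37 + O(4, 0)) = -26*(37 + 4*(-13 + 4)) = -26*(37 + 4*(-9)) = -26*(37 - 36) = -26*1 = -26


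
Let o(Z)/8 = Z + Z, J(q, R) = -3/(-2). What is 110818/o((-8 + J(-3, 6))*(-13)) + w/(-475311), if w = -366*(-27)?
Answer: 8776608989/107103412 ≈ 81.945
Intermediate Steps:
J(q, R) = 3/2 (J(q, R) = -3*(-½) = 3/2)
w = 9882
o(Z) = 16*Z (o(Z) = 8*(Z + Z) = 8*(2*Z) = 16*Z)
110818/o((-8 + J(-3, 6))*(-13)) + w/(-475311) = 110818/((16*((-8 + 3/2)*(-13)))) + 9882/(-475311) = 110818/((16*(-13/2*(-13)))) + 9882*(-1/475311) = 110818/((16*(169/2))) - 3294/158437 = 110818/1352 - 3294/158437 = 110818*(1/1352) - 3294/158437 = 55409/676 - 3294/158437 = 8776608989/107103412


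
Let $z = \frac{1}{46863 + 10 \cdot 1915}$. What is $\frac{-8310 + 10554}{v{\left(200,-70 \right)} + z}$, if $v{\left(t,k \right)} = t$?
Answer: $\frac{49377724}{4400867} \approx 11.22$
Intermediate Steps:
$z = \frac{1}{66013}$ ($z = \frac{1}{46863 + 19150} = \frac{1}{66013} \approx 1.5149 \cdot 10^{-5}$)
$\frac{-8310 + 10554}{v{\left(200,-70 \right)} + z} = \frac{-8310 + 10554}{200 + \frac{1}{66013}} = \frac{2244}{\frac{13202601}{66013}} = 2244 \cdot \frac{66013}{13202601} = \frac{49377724}{4400867}$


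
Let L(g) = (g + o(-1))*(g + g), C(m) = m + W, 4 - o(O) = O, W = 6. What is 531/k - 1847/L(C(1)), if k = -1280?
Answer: -306671/26880 ≈ -11.409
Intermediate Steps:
o(O) = 4 - O
C(m) = 6 + m (C(m) = m + 6 = 6 + m)
L(g) = 2*g*(5 + g) (L(g) = (g + (4 - 1*(-1)))*(g + g) = (g + (4 + 1))*(2*g) = (g + 5)*(2*g) = (5 + g)*(2*g) = 2*g*(5 + g))
531/k - 1847/L(C(1)) = 531/(-1280) - 1847*1/(2*(5 + (6 + 1))*(6 + 1)) = 531*(-1/1280) - 1847*1/(14*(5 + 7)) = -531/1280 - 1847/(2*7*12) = -531/1280 - 1847/168 = -306671/26880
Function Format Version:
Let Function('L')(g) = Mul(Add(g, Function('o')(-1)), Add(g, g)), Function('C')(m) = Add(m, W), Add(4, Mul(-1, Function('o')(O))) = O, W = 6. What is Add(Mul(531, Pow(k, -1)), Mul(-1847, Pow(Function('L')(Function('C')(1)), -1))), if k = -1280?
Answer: Rational(-306671, 26880) ≈ -11.409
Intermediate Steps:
Function('o')(O) = Add(4, Mul(-1, O))
Function('C')(m) = Add(6, m) (Function('C')(m) = Add(m, 6) = Add(6, m))
Function('L')(g) = Mul(2, g, Add(5, g)) (Function('L')(g) = Mul(Add(g, Add(4, Mul(-1, -1))), Add(g, g)) = Mul(Add(g, Add(4, 1)), Mul(2, g)) = Mul(Add(g, 5), Mul(2, g)) = Mul(Add(5, g), Mul(2, g)) = Mul(2, g, Add(5, g)))
Add(Mul(531, Pow(k, -1)), Mul(-1847, Pow(Function('L')(Function('C')(1)), -1))) = Add(Mul(531, Pow(-1280, -1)), Mul(-1847, Pow(Mul(2, Add(6, 1), Add(5, Add(6, 1))), -1))) = Add(Mul(531, Rational(-1, 1280)), Mul(-1847, Pow(Mul(2, 7, Add(5, 7)), -1))) = Add(Rational(-531, 1280), Mul(-1847, Pow(Mul(2, 7, 12), -1))) = Add(Rational(-531, 1280), Mul(-1847, Pow(168, -1))) = Add(Rational(-531, 1280), Mul(-1847, Rational(1, 168))) = Add(Rational(-531, 1280), Rational(-1847, 168)) = Rational(-306671, 26880)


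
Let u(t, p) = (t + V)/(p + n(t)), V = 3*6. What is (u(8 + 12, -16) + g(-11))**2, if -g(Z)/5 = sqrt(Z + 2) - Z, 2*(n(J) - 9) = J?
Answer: 14104/9 + 1270*I ≈ 1567.1 + 1270.0*I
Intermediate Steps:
V = 18
n(J) = 9 + J/2
u(t, p) = (18 + t)/(9 + p + t/2) (u(t, p) = (t + 18)/(p + (9 + t/2)) = (18 + t)/(9 + p + t/2))
g(Z) = -5*sqrt(2 + Z) + 5*Z (g(Z) = -5*(sqrt(Z + 2) - Z) = -5*(sqrt(2 + Z) - Z) = -5*sqrt(2 + Z) + 5*Z)
(u(8 + 12, -16) + g(-11))**2 = (2*(18 + (8 + 12))/(18 + (8 + 12) + 2*(-16)) + (-5*sqrt(2 - 11) + 5*(-11)))**2 = (2*(18 + 20)/(18 + 20 - 32) + (-15*I - 55))**2 = (2*38/6 + (-15*I - 55))**2 = (2*(1/6)*38 + (-15*I - 55))**2 = (38/3 + (-55 - 15*I))**2 = (-127/3 - 15*I)**2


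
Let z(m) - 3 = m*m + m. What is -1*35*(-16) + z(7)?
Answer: 619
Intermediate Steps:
z(m) = 3 + m + m² (z(m) = 3 + (m*m + m) = 3 + (m² + m) = 3 + (m + m²) = 3 + m + m²)
-1*35*(-16) + z(7) = -1*35*(-16) + (3 + 7 + 7²) = -35*(-16) + (3 + 7 + 49) = 560 + 59 = 619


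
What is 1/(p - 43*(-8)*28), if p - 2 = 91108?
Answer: 1/100742 ≈ 9.9263e-6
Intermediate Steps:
p = 91110 (p = 2 + 91108 = 91110)
1/(p - 43*(-8)*28) = 1/(91110 - 43*(-8)*28) = 1/(91110 + 344*28) = 1/(91110 + 9632) = 1/100742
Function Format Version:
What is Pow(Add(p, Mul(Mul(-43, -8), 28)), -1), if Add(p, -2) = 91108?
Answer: Rational(1, 100742) ≈ 9.9263e-6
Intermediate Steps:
p = 91110 (p = Add(2, 91108) = 91110)
Pow(Add(p, Mul(Mul(-43, -8), 28)), -1) = Pow(Add(91110, Mul(Mul(-43, -8), 28)), -1) = Pow(Add(91110, Mul(344, 28)), -1) = Pow(Add(91110, 9632), -1) = Pow(100742, -1) = Rational(1, 100742)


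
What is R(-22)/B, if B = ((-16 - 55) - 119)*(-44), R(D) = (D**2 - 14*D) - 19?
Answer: 773/8360 ≈ 0.092464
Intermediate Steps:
R(D) = -19 + D**2 - 14*D
B = 8360 (B = (-71 - 119)*(-44) = -190*(-44) = 8360)
R(-22)/B = (-19 + (-22)**2 - 14*(-22))/8360 = (-19 + 484 + 308)*(1/8360) = 773*(1/8360) = 773/8360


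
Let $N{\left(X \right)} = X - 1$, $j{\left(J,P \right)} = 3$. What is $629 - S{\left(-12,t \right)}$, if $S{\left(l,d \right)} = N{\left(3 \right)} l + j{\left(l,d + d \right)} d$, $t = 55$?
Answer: $488$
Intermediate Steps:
$N{\left(X \right)} = -1 + X$ ($N{\left(X \right)} = X - 1 = -1 + X$)
$S{\left(l,d \right)} = 2 l + 3 d$ ($S{\left(l,d \right)} = \left(-1 + 3\right) l + 3 d = 2 l + 3 d$)
$629 - S{\left(-12,t \right)} = 629 - \left(2 \left(-12\right) + 3 \cdot 55\right) = 629 - \left(-24 + 165\right) = 629 - 141 = 488$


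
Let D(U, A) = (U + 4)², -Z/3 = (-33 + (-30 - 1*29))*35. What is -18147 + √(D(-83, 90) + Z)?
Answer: -18147 + √15901 ≈ -18021.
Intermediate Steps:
Z = 9660 (Z = -3*(-33 + (-30 - 1*29))*35 = -3*(-33 + (-30 - 29))*35 = -3*(-33 - 59)*35 = -(-276)*35 = -3*(-3220) = 9660)
D(U, A) = (4 + U)²
-18147 + √(D(-83, 90) + Z) = -18147 + √((4 - 83)² + 9660) = -18147 + √((-79)² + 9660) = -18147 + √(6241 + 9660) = -18147 + √15901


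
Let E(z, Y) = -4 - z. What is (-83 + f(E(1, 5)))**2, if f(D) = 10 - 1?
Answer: 5476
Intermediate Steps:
f(D) = 9
(-83 + f(E(1, 5)))**2 = (-83 + 9)**2 = (-74)**2 = 5476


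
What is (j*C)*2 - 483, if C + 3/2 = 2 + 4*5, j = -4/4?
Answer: -524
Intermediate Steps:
j = -1 (j = -4*¼ = -1)
C = 41/2 (C = -3/2 + (2 + 4*5) = -3/2 + (2 + 20) = -3/2 + 22 = 41/2 ≈ 20.500)
(j*C)*2 - 483 = -1*41/2*2 - 483 = -41/2*2 - 483 = -41 - 483 = -524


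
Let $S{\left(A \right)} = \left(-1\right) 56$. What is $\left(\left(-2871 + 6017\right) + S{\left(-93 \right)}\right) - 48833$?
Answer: $-45743$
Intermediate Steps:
$S{\left(A \right)} = -56$
$\left(\left(-2871 + 6017\right) + S{\left(-93 \right)}\right) - 48833 = \left(\left(-2871 + 6017\right) - 56\right) - 48833 = \left(3146 - 56\right) - 48833 = 3090 - 48833 = -45743$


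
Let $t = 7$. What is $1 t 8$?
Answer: $56$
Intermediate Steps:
$1 t 8 = 1 \cdot 7 \cdot 8 = 7 \cdot 8 = 56$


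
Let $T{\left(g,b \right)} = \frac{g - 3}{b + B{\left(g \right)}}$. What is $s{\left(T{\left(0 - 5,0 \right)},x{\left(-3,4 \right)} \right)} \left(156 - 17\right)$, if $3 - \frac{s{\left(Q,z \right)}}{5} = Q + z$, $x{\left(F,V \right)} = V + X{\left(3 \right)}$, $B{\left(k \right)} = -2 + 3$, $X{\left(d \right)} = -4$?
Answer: $7645$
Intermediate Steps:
$B{\left(k \right)} = 1$
$x{\left(F,V \right)} = -4 + V$ ($x{\left(F,V \right)} = V - 4 = -4 + V$)
$T{\left(g,b \right)} = \frac{-3 + g}{1 + b}$ ($T{\left(g,b \right)} = \frac{g - 3}{b + 1} = \frac{-3 + g}{1 + b}$)
$s{\left(Q,z \right)} = 15 - 5 Q - 5 z$ ($s{\left(Q,z \right)} = 15 - 5 \left(Q + z\right) = 15 - \left(5 Q + 5 z\right) = 15 - 5 Q - 5 z$)
$s{\left(T{\left(0 - 5,0 \right)},x{\left(-3,4 \right)} \right)} \left(156 - 17\right) = \left(15 - 5 \frac{-3 + \left(0 - 5\right)}{1 + 0} - 5 \left(-4 + 4\right)\right) \left(156 - 17\right) = \left(15 - 5 \frac{-3 - 5}{1} - 0\right) 139 = \left(15 - 5 \cdot 1 \left(-8\right) + 0\right) 139 = \left(15 - -40 + 0\right) 139 = \left(15 + 40 + 0\right) 139 = 55 \cdot 139 = 7645$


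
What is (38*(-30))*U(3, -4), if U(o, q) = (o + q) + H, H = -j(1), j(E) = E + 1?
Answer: 3420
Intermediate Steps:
j(E) = 1 + E
H = -2 (H = -(1 + 1) = -1*2 = -2)
U(o, q) = -2 + o + q (U(o, q) = (o + q) - 2 = -2 + o + q)
(38*(-30))*U(3, -4) = (38*(-30))*(-2 + 3 - 4) = -1140*(-3) = 3420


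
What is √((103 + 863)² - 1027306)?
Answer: 5*I*√3766 ≈ 306.84*I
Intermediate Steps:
√((103 + 863)² - 1027306) = √(966² - 1027306) = √(933156 - 1027306) = √(-94150) = 5*I*√3766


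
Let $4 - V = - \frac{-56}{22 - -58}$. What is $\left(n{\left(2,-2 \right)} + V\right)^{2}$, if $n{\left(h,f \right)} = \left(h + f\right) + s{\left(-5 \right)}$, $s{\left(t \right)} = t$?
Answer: $\frac{289}{100} \approx 2.89$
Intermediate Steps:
$n{\left(h,f \right)} = -5 + f + h$ ($n{\left(h,f \right)} = \left(h + f\right) - 5 = \left(f + h\right) - 5 = -5 + f + h$)
$V = \frac{33}{10}$ ($V = 4 - - \frac{-56}{22 - -58} = 4 - - \frac{-56}{22 + 58} = 4 - - \frac{-56}{80} = 4 - \left(-1\right) \left(- \frac{7}{10}\right) = 4 - \frac{7}{10} = \frac{33}{10} \approx 3.3$)
$\left(n{\left(2,-2 \right)} + V\right)^{2} = \left(\left(-5 - 2 + 2\right) + \frac{33}{10}\right)^{2} = \left(-5 + \frac{33}{10}\right)^{2} = \left(- \frac{17}{10}\right)^{2} = \frac{289}{100}$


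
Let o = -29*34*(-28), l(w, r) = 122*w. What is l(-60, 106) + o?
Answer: 20288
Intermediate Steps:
o = 27608 (o = -986*(-28) = 27608)
l(-60, 106) + o = 122*(-60) + 27608 = -7320 + 27608 = 20288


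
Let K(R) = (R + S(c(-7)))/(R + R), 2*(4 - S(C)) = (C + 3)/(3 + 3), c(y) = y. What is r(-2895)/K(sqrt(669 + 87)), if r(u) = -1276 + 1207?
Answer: -938952/6635 + 32292*sqrt(21)/6635 ≈ -119.21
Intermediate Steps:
S(C) = 15/4 - C/12 (S(C) = 4 - (C + 3)/(2*(3 + 3)) = 4 - (3 + C)/(2*6) = 4 - (1/2 + C/6)/2 = 4 + (-1/4 - C/12) = 15/4 - C/12)
r(u) = -69
K(R) = (13/3 + R)/(2*R) (K(R) = (R + (15/4 - 1/12*(-7)))/(R + R) = (R + (15/4 + 7/12))/((2*R)) = (R + 13/3)*(1/(2*R)) = (13/3 + R)*(1/(2*R)) = (13/3 + R)/(2*R))
r(-2895)/K(sqrt(669 + 87)) = -69*6*sqrt(669 + 87)/(13 + 3*sqrt(669 + 87)) = -69*36*sqrt(21)/(13 + 3*sqrt(756)) = -69*36*sqrt(21)/(13 + 3*(6*sqrt(21))) = -69*36*sqrt(21)/(13 + 18*sqrt(21)) = -2484*sqrt(21)/(13 + 18*sqrt(21))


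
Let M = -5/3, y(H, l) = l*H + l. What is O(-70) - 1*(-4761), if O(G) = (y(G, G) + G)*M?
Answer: -9517/3 ≈ -3172.3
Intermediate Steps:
y(H, l) = l + H*l (y(H, l) = H*l + l = l + H*l)
M = -5/3 (M = -5*⅓ = -5/3 ≈ -1.6667)
O(G) = -5*G/3 - 5*G*(1 + G)/3 (O(G) = (G*(1 + G) + G)*(-5/3) = (G + G*(1 + G))*(-5/3) = -5*G/3 - 5*G*(1 + G)/3)
O(-70) - 1*(-4761) = (5/3)*(-70)*(-2 - 1*(-70)) - 1*(-4761) = (5/3)*(-70)*(-2 + 70) + 4761 = (5/3)*(-70)*68 + 4761 = -23800/3 + 4761 = -9517/3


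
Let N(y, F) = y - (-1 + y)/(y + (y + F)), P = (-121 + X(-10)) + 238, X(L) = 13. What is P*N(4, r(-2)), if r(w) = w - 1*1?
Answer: 442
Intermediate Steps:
P = 130 (P = (-121 + 13) + 238 = -108 + 238 = 130)
r(w) = -1 + w (r(w) = w - 1 = -1 + w)
N(y, F) = y - (-1 + y)/(F + 2*y) (N(y, F) = y - (-1 + y)/(y + (F + y)) = y - (-1 + y)/(F + 2*y))
P*N(4, r(-2)) = 130*((1 - 1*4 + 2*4² + (-1 - 2)*4)/((-1 - 2) + 2*4)) = 130*((1 - 4 + 2*16 - 3*4)/(-3 + 8)) = 130*((1 - 4 + 32 - 12)/5) = 130*((⅕)*17) = 130*(17/5) = 442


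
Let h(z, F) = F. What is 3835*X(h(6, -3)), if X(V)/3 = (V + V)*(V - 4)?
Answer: 483210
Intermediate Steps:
X(V) = 6*V*(-4 + V) (X(V) = 3*((V + V)*(V - 4)) = 3*((2*V)*(-4 + V)) = 3*(2*V*(-4 + V)) = 6*V*(-4 + V))
3835*X(h(6, -3)) = 3835*(6*(-3)*(-4 - 3)) = 3835*(6*(-3)*(-7)) = 3835*126 = 483210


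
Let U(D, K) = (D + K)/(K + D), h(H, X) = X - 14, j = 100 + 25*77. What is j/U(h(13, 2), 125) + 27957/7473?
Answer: 5053594/2491 ≈ 2028.7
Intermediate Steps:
j = 2025 (j = 100 + 1925 = 2025)
h(H, X) = -14 + X
U(D, K) = 1 (U(D, K) = (D + K)/(D + K) = 1)
j/U(h(13, 2), 125) + 27957/7473 = 2025/1 + 27957/7473 = 2025*1 + 27957*(1/7473) = 2025 + 9319/2491 = 5053594/2491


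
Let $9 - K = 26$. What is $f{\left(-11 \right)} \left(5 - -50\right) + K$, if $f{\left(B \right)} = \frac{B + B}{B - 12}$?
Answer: $\frac{819}{23} \approx 35.609$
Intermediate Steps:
$K = -17$ ($K = 9 - 26 = -17$)
$f{\left(B \right)} = \frac{2 B}{-12 + B}$
$f{\left(-11 \right)} \left(5 - -50\right) + K = 2 \left(-11\right) \frac{1}{-12 - 11} \left(5 - -50\right) - 17 = 2 \left(-11\right) \frac{1}{-23} \left(5 + 50\right) - 17 = 2 \left(-11\right) \left(- \frac{1}{23}\right) 55 - 17 = \frac{22}{23} \cdot 55 - 17 = \frac{1210}{23} - 17 = \frac{819}{23}$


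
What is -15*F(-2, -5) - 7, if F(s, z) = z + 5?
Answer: -7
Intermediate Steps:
F(s, z) = 5 + z
-15*F(-2, -5) - 7 = -15*(5 - 5) - 7 = -15*0 - 7 = 0 - 7 = -7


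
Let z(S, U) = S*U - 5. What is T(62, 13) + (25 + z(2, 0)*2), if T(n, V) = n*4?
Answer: 263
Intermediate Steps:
T(n, V) = 4*n
z(S, U) = -5 + S*U
T(62, 13) + (25 + z(2, 0)*2) = 4*62 + (25 + (-5 + 2*0)*2) = 248 + (25 + (-5 + 0)*2) = 248 + (25 - 5*2) = 248 + (25 - 10) = 248 + 15 = 263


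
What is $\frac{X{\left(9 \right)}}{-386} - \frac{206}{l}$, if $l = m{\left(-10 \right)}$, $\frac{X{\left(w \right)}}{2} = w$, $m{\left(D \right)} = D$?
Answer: $\frac{19834}{965} \approx 20.553$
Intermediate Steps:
$X{\left(w \right)} = 2 w$
$l = -10$
$\frac{X{\left(9 \right)}}{-386} - \frac{206}{l} = \frac{2 \cdot 9}{-386} - \frac{206}{-10} = 18 \left(- \frac{1}{386}\right) - - \frac{103}{5} = - \frac{9}{193} + \frac{103}{5} = \frac{19834}{965}$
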